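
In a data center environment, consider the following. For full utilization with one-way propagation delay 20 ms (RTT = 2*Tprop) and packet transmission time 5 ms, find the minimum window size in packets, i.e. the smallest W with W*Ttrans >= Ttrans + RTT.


Given: Ttrans = 5 ms, RTT = 40 ms (= 2 * Tprop, Tprop = 20 ms)
Time until first ACK returns = Ttrans + RTT = 5 + 40 = 45 ms
Need W * Ttrans >= Ttrans + RTT  ->  W >= (Ttrans + RTT) / Ttrans
(Ttrans + RTT) / Ttrans = 45 / 5 = 9
W_min = ceil(9) = 9

9


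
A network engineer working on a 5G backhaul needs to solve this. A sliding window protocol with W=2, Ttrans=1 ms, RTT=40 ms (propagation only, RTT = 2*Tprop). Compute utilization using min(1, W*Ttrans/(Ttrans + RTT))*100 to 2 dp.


Given: W = 2, Ttrans = 1 ms, RTT = 40 ms (= 2 * Tprop, Tprop = 20 ms)
Cycle time = Ttrans + RTT = 1 + 40 = 41 ms (first packet sent until its ACK returns)
W * Ttrans = 2 * 1 = 2 ms of sending per cycle
W * Ttrans / (Ttrans + RTT) = 2 / 41 = 0.048780
U = min(1, 0.048780) = 0.048780
U% = 4.88%

4.88


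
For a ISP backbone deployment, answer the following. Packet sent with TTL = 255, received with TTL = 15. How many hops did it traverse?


Given: initial TTL = 255, received TTL = 15
Hops = initial TTL - received TTL
Hops = 255 - 15 = 240

240


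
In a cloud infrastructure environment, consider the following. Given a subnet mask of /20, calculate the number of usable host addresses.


Given: subnet mask /20
Host bits = 32 - 20 = 12
Total addresses = 2^12 = 4096
Usable hosts = 4096 - 2 (network + broadcast) = 4094

4094


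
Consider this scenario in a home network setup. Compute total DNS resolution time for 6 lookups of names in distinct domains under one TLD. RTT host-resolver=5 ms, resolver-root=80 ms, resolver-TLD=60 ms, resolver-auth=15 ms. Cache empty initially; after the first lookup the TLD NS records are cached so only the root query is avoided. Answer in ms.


Lookup 1 (cold cache): local + root + TLD + auth = 5 + 80 + 60 + 15 = 160 ms
Lookups 2..6 (TLD NS cached -> skip root; new domain -> still ask TLD and auth): local + TLD + auth = 5 + 60 + 15 = 80 ms each
Remaining 5 lookups: 5 * 80 = 400 ms
Total = 160 + 400 = 560 ms

560


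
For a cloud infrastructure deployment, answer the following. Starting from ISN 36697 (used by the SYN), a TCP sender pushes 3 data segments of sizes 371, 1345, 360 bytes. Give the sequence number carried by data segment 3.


The SYN occupies sequence number ISN = 36697, so the first data byte is ISN + 1 = 36698.
SEQ of data segment i = (ISN + 1) + sum of payload sizes of segments 1..i-1.
Segment 1: SEQ = 36698, payload = 371 bytes
Segment 2: SEQ = 37069, payload = 1345 bytes
Segment 3: SEQ = 38414, payload = 360 bytes
SEQ of segment 3 = 36698 + 371 + 1345 = 38414

38414


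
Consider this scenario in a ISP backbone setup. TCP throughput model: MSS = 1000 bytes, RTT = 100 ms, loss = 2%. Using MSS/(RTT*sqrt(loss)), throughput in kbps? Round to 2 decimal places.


Given: MSS = 1000 bytes, RTT = 100 ms, loss = 2%
RTT in seconds = 100 / 1000 = 0.1
Loss rate = 2% = 0.02
sqrt(loss) = sqrt(0.02) = 0.141421356237
Throughput (bytes/s) = 1000 / (0.1 * 0.141421356237) = 70710.6781
Throughput (kbps) = 70710.6781 * 8 / 1000 = 565.685425 -> 565.69 kbps (2 dp)

565.69


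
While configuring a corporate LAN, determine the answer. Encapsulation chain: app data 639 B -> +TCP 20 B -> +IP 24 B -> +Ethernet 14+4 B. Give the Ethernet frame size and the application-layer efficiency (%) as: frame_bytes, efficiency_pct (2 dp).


TCP segment = 639 + 20 = 659 B
IP packet = 659 + 24 = 683 B
Ethernet frame = 683 + 14 + 4 = 701 B
Efficiency = app / frame = 639 / 701 = 0.911555 = 91.1555% -> 91.16% (2 dp)

701, 91.16


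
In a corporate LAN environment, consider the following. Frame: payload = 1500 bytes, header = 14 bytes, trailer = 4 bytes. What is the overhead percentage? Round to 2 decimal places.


Given: payload = 1500 B, header = 14 B, trailer = 4 B
Overhead bytes = header + trailer = 14 + 4 = 18
Total frame = payload + overhead = 1500 + 18 = 1518
Overhead % = 18 / 1518 * 100 = 1.1858% -> 1.19% (2 dp)

1.19


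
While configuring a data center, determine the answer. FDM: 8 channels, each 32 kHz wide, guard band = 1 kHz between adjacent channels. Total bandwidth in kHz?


Given: 8 channels, 32 kHz each, guard = 1 kHz
Channel bandwidth = 8 * 32 = 256 kHz
Guard bands = 7 gaps * 1 kHz = 7 kHz
Total = 256 + 7 = 263 kHz

263


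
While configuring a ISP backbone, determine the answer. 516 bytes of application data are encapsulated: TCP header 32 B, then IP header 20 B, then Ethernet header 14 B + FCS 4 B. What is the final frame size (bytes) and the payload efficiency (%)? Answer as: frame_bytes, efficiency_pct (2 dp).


TCP segment = 516 + 32 = 548 B
IP packet = 548 + 20 = 568 B
Ethernet frame = 568 + 14 + 4 = 586 B
Efficiency = app / frame = 516 / 586 = 0.880546 = 88.0546% -> 88.05% (2 dp)

586, 88.05


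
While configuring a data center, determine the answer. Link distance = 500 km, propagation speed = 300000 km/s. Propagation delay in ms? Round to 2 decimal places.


Given: distance = 500 km, speed = 300000 km/s
Delay = distance / speed = 500 / 300000 seconds
Delay in ms = 500 * 1000 / 300000
Delay = 1.6667 ms
Rounded to 2 dp = 1.67 ms

1.67


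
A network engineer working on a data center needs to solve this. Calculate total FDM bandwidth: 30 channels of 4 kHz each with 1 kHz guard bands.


Given: 30 channels, 4 kHz each, guard = 1 kHz
Channel bandwidth = 30 * 4 = 120 kHz
Guard bands = 29 gaps * 1 kHz = 29 kHz
Total = 120 + 29 = 149 kHz

149


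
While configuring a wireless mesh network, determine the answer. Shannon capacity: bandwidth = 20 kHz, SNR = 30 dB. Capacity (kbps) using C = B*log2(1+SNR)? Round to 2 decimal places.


Given: B = 20 kHz, SNR = 30 dB
SNR linear = 10^(30/10) = 1000
1 + SNR = 1001
log2(1001) = 9.9672262588
C = 20 * 1000 * 9.9672262588 = 199344.5252 bps
C = 199.344525 kbps -> 199.34 kbps (2 dp)

199.34


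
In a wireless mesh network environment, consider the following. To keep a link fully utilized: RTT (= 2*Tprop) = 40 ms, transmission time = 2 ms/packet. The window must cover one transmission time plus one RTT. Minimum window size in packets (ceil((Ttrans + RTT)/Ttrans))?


Given: Ttrans = 2 ms, RTT = 40 ms (= 2 * Tprop, Tprop = 20 ms)
Time until first ACK returns = Ttrans + RTT = 2 + 40 = 42 ms
Need W * Ttrans >= Ttrans + RTT  ->  W >= (Ttrans + RTT) / Ttrans
(Ttrans + RTT) / Ttrans = 42 / 2 = 21
W_min = ceil(21) = 21

21


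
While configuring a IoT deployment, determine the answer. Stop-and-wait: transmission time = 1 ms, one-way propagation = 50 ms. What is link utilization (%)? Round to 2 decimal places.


Given: Ttrans = 1 ms, Tprop = 50 ms
RTT = 2 * Tprop = 2 * 50 = 100 ms
U = Ttrans / (Ttrans + RTT)
U = 1 / (1 + 100)
U = 1 / 101 = 0.009901
U% = 0.99%

0.99


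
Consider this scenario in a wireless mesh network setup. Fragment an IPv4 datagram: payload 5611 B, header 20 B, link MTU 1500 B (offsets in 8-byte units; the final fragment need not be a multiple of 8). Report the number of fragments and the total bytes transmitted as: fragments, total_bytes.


Max data per non-final fragment = floor((MTU - header)/8)*8 = floor((1500 - 20)/8)*8 = floor(1480/8)*8 = 1480 B
Final fragment needs no 8-byte alignment: it can carry up to MTU - header = 1480 B
Non-final fragments needed = ceil((payload - 1480) / 1480) = ceil(4131/1480) = ceil(2.7912) = 3
Number of fragments = 3 + 1 = 4
Fragment sizes (data): 3 * 1480 B + 1171 B (last, 1171 <= 1480 OK)
Total bytes sent = payload + n_frags * header = 5611 + 4*20 = 5611 + 80 = 5691 B

4, 5691


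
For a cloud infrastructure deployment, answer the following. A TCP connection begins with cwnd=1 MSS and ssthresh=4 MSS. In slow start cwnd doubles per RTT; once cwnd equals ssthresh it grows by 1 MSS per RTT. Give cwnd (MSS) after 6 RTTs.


RTT 0: cwnd = 1 MSS (initial)
RTT 1: cwnd = 2 MSS (slow start, doubled)
RTT 2: cwnd = 4 MSS (slow start, doubled)
RTT 3: cwnd = 5 MSS (congestion avoidance, +1)
RTT 4: cwnd = 6 MSS (congestion avoidance, +1)
RTT 5: cwnd = 7 MSS (congestion avoidance, +1)
RTT 6: cwnd = 8 MSS (congestion avoidance, +1)

8


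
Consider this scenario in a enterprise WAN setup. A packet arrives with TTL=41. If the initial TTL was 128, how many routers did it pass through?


Given: initial TTL = 128, received TTL = 41
Hops = initial TTL - received TTL
Hops = 128 - 41 = 87

87


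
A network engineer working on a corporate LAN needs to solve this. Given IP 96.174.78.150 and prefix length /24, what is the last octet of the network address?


Given: IP = 96.174.78.150, prefix = /24
Subnet mask = 255.255.255.0
Last octet of IP: 150
Last octet of mask: 0
Network last octet = 150 AND 0 = 0

0


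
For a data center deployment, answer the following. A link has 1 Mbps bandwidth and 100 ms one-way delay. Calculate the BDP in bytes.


Given: bandwidth = 1 Mbps, delay = 100 ms
BDP in bits = 1 * 10^6 * 100 / 1000
BDP in bits = 100000
BDP in bytes = 100000 / 8 = 12500

12500


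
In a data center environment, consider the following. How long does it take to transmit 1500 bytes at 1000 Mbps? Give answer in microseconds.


Given: packet = 1500 bytes, bandwidth = 1000 Mbps
Packet in bits = 1500 * 8 = 12000 bits
Bandwidth = 1000 * 10^6 = 1000000000 bps
Time = 12000 / 1000000000 seconds
Time in us = 12000 * 10^6 / 1000000000 = 12

12


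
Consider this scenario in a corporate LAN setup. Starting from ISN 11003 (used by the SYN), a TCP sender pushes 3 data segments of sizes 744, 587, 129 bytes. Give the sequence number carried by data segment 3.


The SYN occupies sequence number ISN = 11003, so the first data byte is ISN + 1 = 11004.
SEQ of data segment i = (ISN + 1) + sum of payload sizes of segments 1..i-1.
Segment 1: SEQ = 11004, payload = 744 bytes
Segment 2: SEQ = 11748, payload = 587 bytes
Segment 3: SEQ = 12335, payload = 129 bytes
SEQ of segment 3 = 11004 + 744 + 587 = 12335

12335


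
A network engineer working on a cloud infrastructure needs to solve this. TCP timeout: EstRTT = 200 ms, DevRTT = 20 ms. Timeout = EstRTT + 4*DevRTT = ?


Given: EstRTT = 200 ms, DevRTT = 20 ms
Timeout = EstRTT + 4 * DevRTT
4 * DevRTT = 4 * 20 = 80
Timeout = 200 + 80 = 280 ms

280


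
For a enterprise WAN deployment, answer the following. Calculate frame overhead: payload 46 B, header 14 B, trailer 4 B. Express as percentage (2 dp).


Given: payload = 46 B, header = 14 B, trailer = 4 B
Overhead bytes = header + trailer = 14 + 4 = 18
Total frame = payload + overhead = 46 + 18 = 64
Overhead % = 18 / 64 * 100 = 28.1250% -> 28.13% (2 dp)

28.13


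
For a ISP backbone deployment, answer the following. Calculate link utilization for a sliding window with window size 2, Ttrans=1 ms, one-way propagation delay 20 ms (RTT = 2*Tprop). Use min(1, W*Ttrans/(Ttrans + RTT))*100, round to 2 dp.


Given: W = 2, Ttrans = 1 ms, RTT = 40 ms (= 2 * Tprop, Tprop = 20 ms)
Cycle time = Ttrans + RTT = 1 + 40 = 41 ms (first packet sent until its ACK returns)
W * Ttrans = 2 * 1 = 2 ms of sending per cycle
W * Ttrans / (Ttrans + RTT) = 2 / 41 = 0.048780
U = min(1, 0.048780) = 0.048780
U% = 4.88%

4.88


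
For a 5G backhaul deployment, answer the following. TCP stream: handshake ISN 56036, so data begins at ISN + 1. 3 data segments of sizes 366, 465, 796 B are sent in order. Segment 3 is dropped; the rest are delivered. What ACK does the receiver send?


SYN uses sequence number 56036; first data byte = ISN + 1 = 56037.
Segment 1: SEQ = 56037, len = 366 B, covers [56037, 56402]
Segment 2: SEQ = 56403, len = 465 B, covers [56403, 56867]
Segment 3: SEQ = 56868, len = 796 B, covers [56868, 57663] [LOST]
In-order data received: bytes [56037, 56867] (segments 1..2).
Segment 3 missing -> gap begins at byte 56868.
Cumulative ACK = next expected in-order byte = 56037 + 366 + 465 = 56868

56868


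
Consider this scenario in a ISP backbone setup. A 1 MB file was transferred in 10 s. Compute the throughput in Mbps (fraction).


Given: file = 1 MB, time = 10 s
File in Mb = 1 * 8 = 8 Mb
Throughput = 8 / 10 Mbps
Throughput = 4/5 Mbps

4/5


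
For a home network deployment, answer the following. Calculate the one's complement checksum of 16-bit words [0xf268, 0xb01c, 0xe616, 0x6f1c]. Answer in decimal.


Given words: [0xf268, 0xb01c, 0xe616, 0x6f1c]
Step 1: Sum all words
Raw sum = 62056 + 45084 + 58902 + 28444 = 194486
Step 2: Fold carry: (63414 + 2) = 63416
One's complement = ~63416 & 0xFFFF = 2119

2119


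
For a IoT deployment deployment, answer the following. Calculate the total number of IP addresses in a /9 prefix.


Given: CIDR prefix /9
Host bits = 32 - 9 = 23
Total addresses = 2^23 = 8388608

8388608


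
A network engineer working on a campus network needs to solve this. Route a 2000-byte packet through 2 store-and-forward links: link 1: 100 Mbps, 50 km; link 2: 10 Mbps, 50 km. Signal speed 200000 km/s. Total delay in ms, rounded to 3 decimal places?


Packet = 2000 bytes = 16000 bits. Store-and-forward: sum (t_trans + t_prop) per link.
Link 1: t_trans = 16000/(100*10^6) s = 0.1600 ms; t_prop = 50/200000 s = 0.2500 ms; subtotal = 0.4100 ms
Link 2: t_trans = 16000/(10*10^6) s = 1.6000 ms; t_prop = 50/200000 s = 0.2500 ms; subtotal = 1.8500 ms
End-to-end = 0.4100 + 1.8500 = 2.2600 ms -> 2.260 ms (3 dp)

2.260


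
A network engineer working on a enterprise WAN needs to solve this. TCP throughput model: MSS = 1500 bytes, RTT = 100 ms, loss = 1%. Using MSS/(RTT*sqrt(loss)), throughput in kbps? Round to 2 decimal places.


Given: MSS = 1500 bytes, RTT = 100 ms, loss = 1%
RTT in seconds = 100 / 1000 = 0.1
Loss rate = 1% = 0.01
sqrt(loss) = sqrt(0.01) = 0.1
Throughput (bytes/s) = 1500 / (0.1 * 0.1) = 150000.0000
Throughput (kbps) = 150000.0000 * 8 / 1000 = 1200.000000 -> 1200.00 kbps (2 dp)

1200.00


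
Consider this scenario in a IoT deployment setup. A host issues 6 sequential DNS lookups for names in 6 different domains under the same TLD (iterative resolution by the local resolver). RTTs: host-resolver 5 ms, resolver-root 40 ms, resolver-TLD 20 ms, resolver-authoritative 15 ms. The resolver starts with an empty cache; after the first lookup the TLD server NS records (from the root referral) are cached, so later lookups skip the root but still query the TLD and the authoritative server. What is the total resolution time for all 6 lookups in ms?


Lookup 1 (cold cache): local + root + TLD + auth = 5 + 40 + 20 + 15 = 80 ms
Lookups 2..6 (TLD NS cached -> skip root; new domain -> still ask TLD and auth): local + TLD + auth = 5 + 20 + 15 = 40 ms each
Remaining 5 lookups: 5 * 40 = 200 ms
Total = 80 + 200 = 280 ms

280


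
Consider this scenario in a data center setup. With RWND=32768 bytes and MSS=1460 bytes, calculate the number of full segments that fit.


Given: RWND = 32768 bytes, MSS = 1460 bytes
Full segments = floor(RWND / MSS)
Full segments = floor(32768 / 1460)
Full segments = floor(22.4438) = 22

22


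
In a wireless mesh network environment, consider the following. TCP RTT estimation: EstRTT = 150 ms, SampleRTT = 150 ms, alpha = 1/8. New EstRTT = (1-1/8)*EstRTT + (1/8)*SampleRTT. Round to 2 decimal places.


Given: EstRTT = 150 ms, SampleRTT = 150 ms, alpha = 1/8
New EstRTT = (1 - alpha) * EstRTT + alpha * SampleRTT
(7/8) * 150 = 131.25
(1/8) * 150 = 18.75
New EstRTT = 131.25 + 18.75 = 150 ms -> 150.00 ms (2 dp)

150.00


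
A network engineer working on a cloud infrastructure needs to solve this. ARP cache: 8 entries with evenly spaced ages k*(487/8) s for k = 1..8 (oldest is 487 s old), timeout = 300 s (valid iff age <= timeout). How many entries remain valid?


Ages are k * 487/8 s for k = 1..8 (spacing = 60.8750 s).
Entry k is valid iff k * 487/8 <= 300 iff k <= 8 * 300 / 487 = 4.9281
n_valid = floor(4.9281) = 4
(n_stale = 8 - 4 = 4)

4


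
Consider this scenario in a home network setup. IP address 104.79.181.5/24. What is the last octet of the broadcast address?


Given: IP = 104.79.181.5, prefix = /24
Host bits = 32 - 24 = 8
Network last octet = 5 AND mask = 0
Host part size = 2^8 - 1 = 255
Broadcast last octet = 0 OR 255 = 255

255


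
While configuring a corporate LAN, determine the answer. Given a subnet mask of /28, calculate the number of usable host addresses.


Given: subnet mask /28
Host bits = 32 - 28 = 4
Total addresses = 2^4 = 16
Usable hosts = 16 - 2 (network + broadcast) = 14

14


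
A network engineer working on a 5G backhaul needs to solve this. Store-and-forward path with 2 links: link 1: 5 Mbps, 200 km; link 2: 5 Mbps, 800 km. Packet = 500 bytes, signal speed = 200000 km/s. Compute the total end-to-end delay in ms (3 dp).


Packet = 500 bytes = 4000 bits. Store-and-forward: sum (t_trans + t_prop) per link.
Link 1: t_trans = 4000/(5*10^6) s = 0.8000 ms; t_prop = 200/200000 s = 1.0000 ms; subtotal = 1.8000 ms
Link 2: t_trans = 4000/(5*10^6) s = 0.8000 ms; t_prop = 800/200000 s = 4.0000 ms; subtotal = 4.8000 ms
End-to-end = 1.8000 + 4.8000 = 6.6000 ms -> 6.600 ms (3 dp)

6.600


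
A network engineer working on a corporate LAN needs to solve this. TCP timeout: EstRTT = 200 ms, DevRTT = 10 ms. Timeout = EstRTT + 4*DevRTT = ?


Given: EstRTT = 200 ms, DevRTT = 10 ms
Timeout = EstRTT + 4 * DevRTT
4 * DevRTT = 4 * 10 = 40
Timeout = 200 + 40 = 240 ms

240


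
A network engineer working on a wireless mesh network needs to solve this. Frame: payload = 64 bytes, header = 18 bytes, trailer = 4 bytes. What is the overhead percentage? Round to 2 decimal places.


Given: payload = 64 B, header = 18 B, trailer = 4 B
Overhead bytes = header + trailer = 18 + 4 = 22
Total frame = payload + overhead = 64 + 22 = 86
Overhead % = 22 / 86 * 100 = 25.5814% -> 25.58% (2 dp)

25.58


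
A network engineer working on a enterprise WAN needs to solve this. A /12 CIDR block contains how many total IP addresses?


Given: CIDR prefix /12
Host bits = 32 - 12 = 20
Total addresses = 2^20 = 1048576

1048576


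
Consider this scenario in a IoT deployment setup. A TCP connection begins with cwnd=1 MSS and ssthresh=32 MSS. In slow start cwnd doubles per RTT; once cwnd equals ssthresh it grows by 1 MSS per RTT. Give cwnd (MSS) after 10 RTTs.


RTT 0: cwnd = 1 MSS (initial)
RTT 1: cwnd = 2 MSS (slow start, doubled)
RTT 2: cwnd = 4 MSS (slow start, doubled)
RTT 3: cwnd = 8 MSS (slow start, doubled)
RTT 4: cwnd = 16 MSS (slow start, doubled)
RTT 5: cwnd = 32 MSS (slow start, doubled)
RTT 6: cwnd = 33 MSS (congestion avoidance, +1)
RTT 7: cwnd = 34 MSS (congestion avoidance, +1)
RTT 8: cwnd = 35 MSS (congestion avoidance, +1)
RTT 9: cwnd = 36 MSS (congestion avoidance, +1)
RTT 10: cwnd = 37 MSS (congestion avoidance, +1)

37


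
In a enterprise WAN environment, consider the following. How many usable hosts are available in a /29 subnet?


Given: subnet mask /29
Host bits = 32 - 29 = 3
Total addresses = 2^3 = 8
Usable hosts = 8 - 2 (network + broadcast) = 6

6


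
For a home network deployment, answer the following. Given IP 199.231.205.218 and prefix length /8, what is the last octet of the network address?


Given: IP = 199.231.205.218, prefix = /8
Subnet mask = 255.0.0.0
Last octet of IP: 218
Last octet of mask: 0
Network last octet = 218 AND 0 = 0

0


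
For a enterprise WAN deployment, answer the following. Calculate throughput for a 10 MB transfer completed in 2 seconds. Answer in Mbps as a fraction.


Given: file = 10 MB, time = 2 s
File in Mb = 10 * 8 = 80 Mb
Throughput = 80 / 2 Mbps
Throughput = 40 Mbps

40


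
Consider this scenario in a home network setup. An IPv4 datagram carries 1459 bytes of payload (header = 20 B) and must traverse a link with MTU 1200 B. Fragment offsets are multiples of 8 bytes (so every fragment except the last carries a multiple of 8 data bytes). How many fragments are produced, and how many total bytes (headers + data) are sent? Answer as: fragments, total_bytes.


Max data per non-final fragment = floor((MTU - header)/8)*8 = floor((1200 - 20)/8)*8 = floor(1180/8)*8 = 1176 B
Final fragment needs no 8-byte alignment: it can carry up to MTU - header = 1180 B
Non-final fragments needed = ceil((payload - 1180) / 1176) = ceil(279/1176) = ceil(0.2372) = 1
Number of fragments = 1 + 1 = 2
Fragment sizes (data): 1 * 1176 B + 283 B (last, 283 <= 1180 OK)
Total bytes sent = payload + n_frags * header = 1459 + 2*20 = 1459 + 40 = 1499 B

2, 1499


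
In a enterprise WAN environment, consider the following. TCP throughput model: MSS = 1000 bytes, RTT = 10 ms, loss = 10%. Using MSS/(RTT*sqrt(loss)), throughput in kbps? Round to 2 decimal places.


Given: MSS = 1000 bytes, RTT = 10 ms, loss = 10%
RTT in seconds = 10 / 1000 = 0.01
Loss rate = 10% = 0.1
sqrt(loss) = sqrt(0.1) = 0.316227766017
Throughput (bytes/s) = 1000 / (0.01 * 0.316227766017) = 316227.7660
Throughput (kbps) = 316227.7660 * 8 / 1000 = 2529.822128 -> 2529.82 kbps (2 dp)

2529.82


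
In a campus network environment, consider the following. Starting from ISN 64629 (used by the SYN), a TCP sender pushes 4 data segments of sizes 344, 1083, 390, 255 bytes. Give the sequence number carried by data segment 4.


The SYN occupies sequence number ISN = 64629, so the first data byte is ISN + 1 = 64630.
SEQ of data segment i = (ISN + 1) + sum of payload sizes of segments 1..i-1.
Segment 1: SEQ = 64630, payload = 344 bytes
Segment 2: SEQ = 64974, payload = 1083 bytes
Segment 3: SEQ = 66057, payload = 390 bytes
Segment 4: SEQ = 66447, payload = 255 bytes
SEQ of segment 4 = 64630 + 344 + 1083 + 390 = 66447

66447


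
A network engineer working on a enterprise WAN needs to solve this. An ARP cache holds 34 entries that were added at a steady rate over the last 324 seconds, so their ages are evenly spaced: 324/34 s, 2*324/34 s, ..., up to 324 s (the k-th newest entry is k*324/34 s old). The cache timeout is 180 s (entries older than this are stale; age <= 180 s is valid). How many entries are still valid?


Ages are k * 324/34 s for k = 1..34 (spacing = 9.5294 s).
Entry k is valid iff k * 324/34 <= 180 iff k <= 34 * 180 / 324 = 18.8889
n_valid = floor(18.8889) = 18
(n_stale = 34 - 18 = 16)

18


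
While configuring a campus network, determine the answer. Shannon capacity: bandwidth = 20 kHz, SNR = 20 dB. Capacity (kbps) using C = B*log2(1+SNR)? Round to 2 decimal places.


Given: B = 20 kHz, SNR = 20 dB
SNR linear = 10^(20/10) = 100
1 + SNR = 101
log2(101) = 6.6582114828
C = 20 * 1000 * 6.6582114828 = 133164.2297 bps
C = 133.164230 kbps -> 133.16 kbps (2 dp)

133.16


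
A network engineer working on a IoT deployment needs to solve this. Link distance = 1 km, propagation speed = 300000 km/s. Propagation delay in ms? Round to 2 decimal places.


Given: distance = 1 km, speed = 300000 km/s
Delay = distance / speed = 1 / 300000 seconds
Delay in ms = 1 * 1000 / 300000
Delay = 0.0033 ms
Rounded to 2 dp = 0.00 ms

0.00


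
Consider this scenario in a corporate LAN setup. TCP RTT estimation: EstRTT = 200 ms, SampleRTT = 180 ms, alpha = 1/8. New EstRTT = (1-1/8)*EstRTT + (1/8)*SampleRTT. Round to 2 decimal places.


Given: EstRTT = 200 ms, SampleRTT = 180 ms, alpha = 1/8
New EstRTT = (1 - alpha) * EstRTT + alpha * SampleRTT
(7/8) * 200 = 175
(1/8) * 180 = 22.5
New EstRTT = 175 + 22.5 = 197.5 ms -> 197.50 ms (2 dp)

197.50


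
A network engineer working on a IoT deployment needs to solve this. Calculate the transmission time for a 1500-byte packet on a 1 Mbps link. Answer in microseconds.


Given: packet = 1500 bytes, bandwidth = 1 Mbps
Packet in bits = 1500 * 8 = 12000 bits
Bandwidth = 1 * 10^6 = 1000000 bps
Time = 12000 / 1000000 seconds
Time in us = 12000 * 10^6 / 1000000 = 12000

12000


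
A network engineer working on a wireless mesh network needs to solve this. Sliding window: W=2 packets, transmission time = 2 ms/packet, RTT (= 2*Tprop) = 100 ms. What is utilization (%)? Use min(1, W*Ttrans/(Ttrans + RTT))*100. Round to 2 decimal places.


Given: W = 2, Ttrans = 2 ms, RTT = 100 ms (= 2 * Tprop, Tprop = 50 ms)
Cycle time = Ttrans + RTT = 2 + 100 = 102 ms (first packet sent until its ACK returns)
W * Ttrans = 2 * 2 = 4 ms of sending per cycle
W * Ttrans / (Ttrans + RTT) = 4 / 102 = 0.039216
U = min(1, 0.039216) = 0.039216
U% = 3.92%

3.92


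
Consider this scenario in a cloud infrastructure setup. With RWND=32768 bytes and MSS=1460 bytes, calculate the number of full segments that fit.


Given: RWND = 32768 bytes, MSS = 1460 bytes
Full segments = floor(RWND / MSS)
Full segments = floor(32768 / 1460)
Full segments = floor(22.4438) = 22

22


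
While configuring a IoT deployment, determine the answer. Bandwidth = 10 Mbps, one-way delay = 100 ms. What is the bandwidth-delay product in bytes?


Given: bandwidth = 10 Mbps, delay = 100 ms
BDP in bits = 10 * 10^6 * 100 / 1000
BDP in bits = 1000000
BDP in bytes = 1000000 / 8 = 125000

125000


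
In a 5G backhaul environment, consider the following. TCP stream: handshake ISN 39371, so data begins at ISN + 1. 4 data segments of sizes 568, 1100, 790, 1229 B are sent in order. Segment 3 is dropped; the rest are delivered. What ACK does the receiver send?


SYN uses sequence number 39371; first data byte = ISN + 1 = 39372.
Segment 1: SEQ = 39372, len = 568 B, covers [39372, 39939]
Segment 2: SEQ = 39940, len = 1100 B, covers [39940, 41039]
Segment 3: SEQ = 41040, len = 790 B, covers [41040, 41829] [LOST]
Segment 4: SEQ = 41830, len = 1229 B, covers [41830, 43058]
In-order data received: bytes [39372, 41039] (segments 1..2).
Segment 3 missing -> gap begins at byte 41040; later segments buffered out of order.
Cumulative ACK = next expected in-order byte = 39372 + 568 + 1100 = 41040

41040


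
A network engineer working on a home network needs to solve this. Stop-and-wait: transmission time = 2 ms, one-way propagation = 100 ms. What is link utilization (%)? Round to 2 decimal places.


Given: Ttrans = 2 ms, Tprop = 100 ms
RTT = 2 * Tprop = 2 * 100 = 200 ms
U = Ttrans / (Ttrans + RTT)
U = 2 / (2 + 200)
U = 2 / 202 = 0.009901
U% = 0.99%

0.99


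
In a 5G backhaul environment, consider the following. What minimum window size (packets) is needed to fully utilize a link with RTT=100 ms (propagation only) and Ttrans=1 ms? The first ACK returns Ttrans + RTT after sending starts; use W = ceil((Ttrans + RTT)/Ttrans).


Given: Ttrans = 1 ms, RTT = 100 ms (= 2 * Tprop, Tprop = 50 ms)
Time until first ACK returns = Ttrans + RTT = 1 + 100 = 101 ms
Need W * Ttrans >= Ttrans + RTT  ->  W >= (Ttrans + RTT) / Ttrans
(Ttrans + RTT) / Ttrans = 101 / 1 = 101
W_min = ceil(101) = 101

101


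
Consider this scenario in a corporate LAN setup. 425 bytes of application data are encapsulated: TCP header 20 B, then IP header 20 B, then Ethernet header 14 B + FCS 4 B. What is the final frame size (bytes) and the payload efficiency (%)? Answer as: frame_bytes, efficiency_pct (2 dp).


TCP segment = 425 + 20 = 445 B
IP packet = 445 + 20 = 465 B
Ethernet frame = 465 + 14 + 4 = 483 B
Efficiency = app / frame = 425 / 483 = 0.879917 = 87.9917% -> 87.99% (2 dp)

483, 87.99


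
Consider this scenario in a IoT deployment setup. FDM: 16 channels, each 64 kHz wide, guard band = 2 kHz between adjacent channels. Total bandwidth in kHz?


Given: 16 channels, 64 kHz each, guard = 2 kHz
Channel bandwidth = 16 * 64 = 1024 kHz
Guard bands = 15 gaps * 2 kHz = 30 kHz
Total = 1024 + 30 = 1054 kHz

1054


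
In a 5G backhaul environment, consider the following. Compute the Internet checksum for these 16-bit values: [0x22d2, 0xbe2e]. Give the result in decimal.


Given words: [0x22d2, 0xbe2e]
Step 1: Sum all words
Raw sum = 8914 + 48686 = 57600
One's complement = ~57600 & 0xFFFF = 7935

7935


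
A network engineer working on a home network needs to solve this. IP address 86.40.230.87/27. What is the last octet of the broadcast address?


Given: IP = 86.40.230.87, prefix = /27
Host bits = 32 - 27 = 5
Network last octet = 87 AND mask = 64
Host part size = 2^5 - 1 = 31
Broadcast last octet = 64 OR 31 = 95

95


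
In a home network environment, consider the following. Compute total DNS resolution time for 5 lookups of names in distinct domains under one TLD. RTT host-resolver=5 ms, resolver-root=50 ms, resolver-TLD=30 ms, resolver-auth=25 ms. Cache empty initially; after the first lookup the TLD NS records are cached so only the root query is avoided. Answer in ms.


Lookup 1 (cold cache): local + root + TLD + auth = 5 + 50 + 30 + 25 = 110 ms
Lookups 2..5 (TLD NS cached -> skip root; new domain -> still ask TLD and auth): local + TLD + auth = 5 + 30 + 25 = 60 ms each
Remaining 4 lookups: 4 * 60 = 240 ms
Total = 110 + 240 = 350 ms

350


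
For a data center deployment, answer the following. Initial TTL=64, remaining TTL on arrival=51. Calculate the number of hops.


Given: initial TTL = 64, received TTL = 51
Hops = initial TTL - received TTL
Hops = 64 - 51 = 13

13


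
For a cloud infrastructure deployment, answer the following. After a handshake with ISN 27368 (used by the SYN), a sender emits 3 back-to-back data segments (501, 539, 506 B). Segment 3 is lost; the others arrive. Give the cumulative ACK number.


SYN uses sequence number 27368; first data byte = ISN + 1 = 27369.
Segment 1: SEQ = 27369, len = 501 B, covers [27369, 27869]
Segment 2: SEQ = 27870, len = 539 B, covers [27870, 28408]
Segment 3: SEQ = 28409, len = 506 B, covers [28409, 28914] [LOST]
In-order data received: bytes [27369, 28408] (segments 1..2).
Segment 3 missing -> gap begins at byte 28409.
Cumulative ACK = next expected in-order byte = 27369 + 501 + 539 = 28409

28409


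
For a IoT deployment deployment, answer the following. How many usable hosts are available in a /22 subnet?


Given: subnet mask /22
Host bits = 32 - 22 = 10
Total addresses = 2^10 = 1024
Usable hosts = 1024 - 2 (network + broadcast) = 1022

1022


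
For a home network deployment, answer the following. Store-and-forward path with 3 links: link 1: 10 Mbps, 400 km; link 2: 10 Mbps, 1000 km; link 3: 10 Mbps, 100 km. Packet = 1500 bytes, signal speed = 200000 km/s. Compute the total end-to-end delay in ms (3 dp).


Packet = 1500 bytes = 12000 bits. Store-and-forward: sum (t_trans + t_prop) per link.
Link 1: t_trans = 12000/(10*10^6) s = 1.2000 ms; t_prop = 400/200000 s = 2.0000 ms; subtotal = 3.2000 ms
Link 2: t_trans = 12000/(10*10^6) s = 1.2000 ms; t_prop = 1000/200000 s = 5.0000 ms; subtotal = 6.2000 ms
Link 3: t_trans = 12000/(10*10^6) s = 1.2000 ms; t_prop = 100/200000 s = 0.5000 ms; subtotal = 1.7000 ms
End-to-end = 3.2000 + 6.2000 + 1.7000 = 11.1000 ms -> 11.100 ms (3 dp)

11.100


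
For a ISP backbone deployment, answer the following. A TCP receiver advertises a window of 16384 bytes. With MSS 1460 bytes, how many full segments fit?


Given: RWND = 16384 bytes, MSS = 1460 bytes
Full segments = floor(RWND / MSS)
Full segments = floor(16384 / 1460)
Full segments = floor(11.2219) = 11

11


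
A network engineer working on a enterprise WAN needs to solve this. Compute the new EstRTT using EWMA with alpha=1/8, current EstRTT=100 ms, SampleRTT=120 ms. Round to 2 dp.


Given: EstRTT = 100 ms, SampleRTT = 120 ms, alpha = 1/8
New EstRTT = (1 - alpha) * EstRTT + alpha * SampleRTT
(7/8) * 100 = 87.5
(1/8) * 120 = 15
New EstRTT = 87.5 + 15 = 102.5 ms -> 102.50 ms (2 dp)

102.50


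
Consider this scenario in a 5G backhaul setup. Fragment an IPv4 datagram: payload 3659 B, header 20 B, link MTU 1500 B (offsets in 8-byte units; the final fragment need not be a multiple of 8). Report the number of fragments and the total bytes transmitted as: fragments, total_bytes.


Max data per non-final fragment = floor((MTU - header)/8)*8 = floor((1500 - 20)/8)*8 = floor(1480/8)*8 = 1480 B
Final fragment needs no 8-byte alignment: it can carry up to MTU - header = 1480 B
Non-final fragments needed = ceil((payload - 1480) / 1480) = ceil(2179/1480) = ceil(1.4723) = 2
Number of fragments = 2 + 1 = 3
Fragment sizes (data): 2 * 1480 B + 699 B (last, 699 <= 1480 OK)
Total bytes sent = payload + n_frags * header = 3659 + 3*20 = 3659 + 60 = 3719 B

3, 3719


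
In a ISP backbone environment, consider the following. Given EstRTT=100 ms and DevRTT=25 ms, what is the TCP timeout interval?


Given: EstRTT = 100 ms, DevRTT = 25 ms
Timeout = EstRTT + 4 * DevRTT
4 * DevRTT = 4 * 25 = 100
Timeout = 100 + 100 = 200 ms

200


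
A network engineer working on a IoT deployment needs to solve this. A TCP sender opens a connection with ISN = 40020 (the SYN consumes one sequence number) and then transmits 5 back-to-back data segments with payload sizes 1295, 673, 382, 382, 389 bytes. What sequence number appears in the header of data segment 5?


The SYN occupies sequence number ISN = 40020, so the first data byte is ISN + 1 = 40021.
SEQ of data segment i = (ISN + 1) + sum of payload sizes of segments 1..i-1.
Segment 1: SEQ = 40021, payload = 1295 bytes
Segment 2: SEQ = 41316, payload = 673 bytes
Segment 3: SEQ = 41989, payload = 382 bytes
Segment 4: SEQ = 42371, payload = 382 bytes
Segment 5: SEQ = 42753, payload = 389 bytes
SEQ of segment 5 = 40021 + 1295 + 673 + 382 + 382 = 42753

42753


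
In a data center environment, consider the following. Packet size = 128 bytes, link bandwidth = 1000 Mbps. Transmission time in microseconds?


Given: packet = 128 bytes, bandwidth = 1000 Mbps
Packet in bits = 128 * 8 = 1024 bits
Bandwidth = 1000 * 10^6 = 1000000000 bps
Time = 1024 / 1000000000 seconds
Time in us = 1024 * 10^6 / 1000000000 = 1.024

1.024


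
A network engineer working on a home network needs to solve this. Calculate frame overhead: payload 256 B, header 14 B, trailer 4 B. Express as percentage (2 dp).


Given: payload = 256 B, header = 14 B, trailer = 4 B
Overhead bytes = header + trailer = 14 + 4 = 18
Total frame = payload + overhead = 256 + 18 = 274
Overhead % = 18 / 274 * 100 = 6.5693% -> 6.57% (2 dp)

6.57


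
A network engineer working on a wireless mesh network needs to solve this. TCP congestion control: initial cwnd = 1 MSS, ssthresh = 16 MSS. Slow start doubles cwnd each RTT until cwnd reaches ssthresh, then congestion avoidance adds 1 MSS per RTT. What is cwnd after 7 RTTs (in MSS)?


RTT 0: cwnd = 1 MSS (initial)
RTT 1: cwnd = 2 MSS (slow start, doubled)
RTT 2: cwnd = 4 MSS (slow start, doubled)
RTT 3: cwnd = 8 MSS (slow start, doubled)
RTT 4: cwnd = 16 MSS (slow start, doubled)
RTT 5: cwnd = 17 MSS (congestion avoidance, +1)
RTT 6: cwnd = 18 MSS (congestion avoidance, +1)
RTT 7: cwnd = 19 MSS (congestion avoidance, +1)

19


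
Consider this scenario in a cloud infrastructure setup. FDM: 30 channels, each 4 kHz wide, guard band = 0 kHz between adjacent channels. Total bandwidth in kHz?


Given: 30 channels, 4 kHz each, guard = 0 kHz
Channel bandwidth = 30 * 4 = 120 kHz
Guard bands = 29 gaps * 0 kHz = 0 kHz
Total = 120 + 0 = 120 kHz

120


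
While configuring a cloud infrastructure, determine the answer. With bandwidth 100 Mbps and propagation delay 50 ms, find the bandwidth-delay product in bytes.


Given: bandwidth = 100 Mbps, delay = 50 ms
BDP in bits = 100 * 10^6 * 50 / 1000
BDP in bits = 5000000
BDP in bytes = 5000000 / 8 = 625000

625000


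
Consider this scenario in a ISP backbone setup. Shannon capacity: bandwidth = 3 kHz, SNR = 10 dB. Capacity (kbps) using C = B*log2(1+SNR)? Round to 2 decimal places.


Given: B = 3 kHz, SNR = 10 dB
SNR linear = 10^(10/10) = 10
1 + SNR = 11
log2(11) = 3.4594316186
C = 3 * 1000 * 3.4594316186 = 10378.2949 bps
C = 10.378295 kbps -> 10.38 kbps (2 dp)

10.38


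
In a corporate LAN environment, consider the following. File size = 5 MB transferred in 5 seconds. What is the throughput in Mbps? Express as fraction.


Given: file = 5 MB, time = 5 s
File in Mb = 5 * 8 = 40 Mb
Throughput = 40 / 5 Mbps
Throughput = 8 Mbps

8


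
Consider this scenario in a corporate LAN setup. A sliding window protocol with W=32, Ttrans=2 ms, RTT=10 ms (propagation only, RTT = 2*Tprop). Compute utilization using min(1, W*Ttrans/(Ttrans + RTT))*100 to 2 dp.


Given: W = 32, Ttrans = 2 ms, RTT = 10 ms (= 2 * Tprop, Tprop = 5 ms)
Cycle time = Ttrans + RTT = 2 + 10 = 12 ms (first packet sent until its ACK returns)
W * Ttrans = 32 * 2 = 64 ms of sending per cycle
W * Ttrans / (Ttrans + RTT) = 64 / 12 = 5.333333
U = min(1, 5.333333) = 1.000000
U% = 100.00%

100.00


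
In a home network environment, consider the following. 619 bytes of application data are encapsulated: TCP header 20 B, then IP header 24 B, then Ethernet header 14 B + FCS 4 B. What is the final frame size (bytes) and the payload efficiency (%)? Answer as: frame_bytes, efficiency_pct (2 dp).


TCP segment = 619 + 20 = 639 B
IP packet = 639 + 24 = 663 B
Ethernet frame = 663 + 14 + 4 = 681 B
Efficiency = app / frame = 619 / 681 = 0.908957 = 90.8957% -> 90.90% (2 dp)

681, 90.90


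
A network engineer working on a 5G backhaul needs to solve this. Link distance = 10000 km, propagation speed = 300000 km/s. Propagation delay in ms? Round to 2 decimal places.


Given: distance = 10000 km, speed = 300000 km/s
Delay = distance / speed = 10000 / 300000 seconds
Delay in ms = 10000 * 1000 / 300000
Delay = 33.3333 ms
Rounded to 2 dp = 33.33 ms

33.33


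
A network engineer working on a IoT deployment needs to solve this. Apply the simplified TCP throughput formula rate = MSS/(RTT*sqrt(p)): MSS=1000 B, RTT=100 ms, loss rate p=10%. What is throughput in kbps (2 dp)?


Given: MSS = 1000 bytes, RTT = 100 ms, loss = 10%
RTT in seconds = 100 / 1000 = 0.1
Loss rate = 10% = 0.1
sqrt(loss) = sqrt(0.1) = 0.316227766017
Throughput (bytes/s) = 1000 / (0.1 * 0.316227766017) = 31622.7766
Throughput (kbps) = 31622.7766 * 8 / 1000 = 252.982213 -> 252.98 kbps (2 dp)

252.98


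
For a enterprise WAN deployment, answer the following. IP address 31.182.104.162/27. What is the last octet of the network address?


Given: IP = 31.182.104.162, prefix = /27
Subnet mask = 255.255.255.224
Last octet of IP: 162
Last octet of mask: 224
Network last octet = 162 AND 224 = 160

160


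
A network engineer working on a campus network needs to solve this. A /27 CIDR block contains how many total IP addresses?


Given: CIDR prefix /27
Host bits = 32 - 27 = 5
Total addresses = 2^5 = 32

32


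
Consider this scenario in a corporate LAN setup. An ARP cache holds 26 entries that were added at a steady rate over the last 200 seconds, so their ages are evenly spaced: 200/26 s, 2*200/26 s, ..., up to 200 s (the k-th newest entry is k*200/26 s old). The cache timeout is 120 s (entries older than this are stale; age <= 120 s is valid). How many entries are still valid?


Ages are k * 200/26 s for k = 1..26 (spacing = 7.6923 s).
Entry k is valid iff k * 200/26 <= 120 iff k <= 26 * 120 / 200 = 15.6000
n_valid = floor(15.6000) = 15
(n_stale = 26 - 15 = 11)

15


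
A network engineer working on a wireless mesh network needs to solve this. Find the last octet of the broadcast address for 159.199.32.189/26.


Given: IP = 159.199.32.189, prefix = /26
Host bits = 32 - 26 = 6
Network last octet = 189 AND mask = 128
Host part size = 2^6 - 1 = 63
Broadcast last octet = 128 OR 63 = 191

191


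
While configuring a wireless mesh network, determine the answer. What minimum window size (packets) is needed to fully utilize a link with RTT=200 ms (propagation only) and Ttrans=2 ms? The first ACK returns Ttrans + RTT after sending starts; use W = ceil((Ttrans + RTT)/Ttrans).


Given: Ttrans = 2 ms, RTT = 200 ms (= 2 * Tprop, Tprop = 100 ms)
Time until first ACK returns = Ttrans + RTT = 2 + 200 = 202 ms
Need W * Ttrans >= Ttrans + RTT  ->  W >= (Ttrans + RTT) / Ttrans
(Ttrans + RTT) / Ttrans = 202 / 2 = 101
W_min = ceil(101) = 101

101


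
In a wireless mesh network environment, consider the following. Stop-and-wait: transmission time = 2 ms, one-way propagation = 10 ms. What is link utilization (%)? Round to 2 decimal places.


Given: Ttrans = 2 ms, Tprop = 10 ms
RTT = 2 * Tprop = 2 * 10 = 20 ms
U = Ttrans / (Ttrans + RTT)
U = 2 / (2 + 20)
U = 2 / 22 = 0.090909
U% = 9.09%

9.09
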